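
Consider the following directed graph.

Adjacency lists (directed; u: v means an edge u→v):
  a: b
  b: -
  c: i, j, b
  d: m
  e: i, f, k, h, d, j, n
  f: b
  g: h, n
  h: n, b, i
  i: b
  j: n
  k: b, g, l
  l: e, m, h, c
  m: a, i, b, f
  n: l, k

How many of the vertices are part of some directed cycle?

8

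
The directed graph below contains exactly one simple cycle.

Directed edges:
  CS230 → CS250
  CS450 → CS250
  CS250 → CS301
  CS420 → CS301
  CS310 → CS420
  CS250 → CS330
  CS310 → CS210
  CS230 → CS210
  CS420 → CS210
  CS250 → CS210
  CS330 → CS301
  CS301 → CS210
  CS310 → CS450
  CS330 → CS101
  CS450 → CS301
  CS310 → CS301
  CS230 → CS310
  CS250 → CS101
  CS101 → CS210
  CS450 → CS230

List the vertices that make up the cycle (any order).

CS230, CS310, CS450

DFS with gray/black marking from CS450:
CS450 gray
  CS230 gray
    CS210 gray
    CS210 black
    CS310 gray
      CS310→CS450: CS450 is gray → back edge
Back edge closes the cycle CS450 → CS230 → CS310 → CS450; its vertices are {CS230, CS310, CS450}.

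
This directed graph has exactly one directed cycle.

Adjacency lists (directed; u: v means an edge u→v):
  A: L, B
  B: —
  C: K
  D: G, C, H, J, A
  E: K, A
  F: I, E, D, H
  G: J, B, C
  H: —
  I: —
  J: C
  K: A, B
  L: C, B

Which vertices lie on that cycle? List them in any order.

DFS with gray/black marking from K:
K gray
  A gray
    L gray
      C gray
        C→K: K is gray → back edge
Back edge closes the cycle K → A → L → C → K; its vertices are {A, C, K, L}.

A, C, K, L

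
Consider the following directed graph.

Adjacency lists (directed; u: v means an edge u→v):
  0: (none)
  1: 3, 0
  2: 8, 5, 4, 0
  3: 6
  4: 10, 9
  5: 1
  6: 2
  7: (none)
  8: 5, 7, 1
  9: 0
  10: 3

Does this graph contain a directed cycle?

DFS with white/gray/black marking, starting from 1:
1 gray
  3 gray
    6 gray
      2 gray
        8 gray
          5 gray
            5→1: 1 is gray → back edge
Back edge found, so a cycle exists: 1 → 3 → 6 → 2 → 8 → 5 → 1.

Yes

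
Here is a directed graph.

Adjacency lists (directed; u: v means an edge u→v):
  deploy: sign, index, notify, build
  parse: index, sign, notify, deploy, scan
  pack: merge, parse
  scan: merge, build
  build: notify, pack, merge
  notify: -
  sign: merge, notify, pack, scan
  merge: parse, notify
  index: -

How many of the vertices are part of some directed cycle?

A vertex is on a directed cycle iff it belongs to a strongly connected component of size ≥ 2 (or has a self-loop).
The vertices on cycles are {pack, scan, sign, build, merge, parse, deploy} — 7 in total.

7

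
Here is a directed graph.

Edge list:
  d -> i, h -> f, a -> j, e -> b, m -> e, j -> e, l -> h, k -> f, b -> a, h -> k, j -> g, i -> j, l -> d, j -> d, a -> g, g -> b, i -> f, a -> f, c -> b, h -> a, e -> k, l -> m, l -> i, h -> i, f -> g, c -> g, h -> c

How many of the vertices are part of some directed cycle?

A vertex is on a directed cycle iff it belongs to a strongly connected component of size ≥ 2 (or has a self-loop).
The vertices on cycles are {a, b, d, e, f, g, i, j, k} — 9 in total.

9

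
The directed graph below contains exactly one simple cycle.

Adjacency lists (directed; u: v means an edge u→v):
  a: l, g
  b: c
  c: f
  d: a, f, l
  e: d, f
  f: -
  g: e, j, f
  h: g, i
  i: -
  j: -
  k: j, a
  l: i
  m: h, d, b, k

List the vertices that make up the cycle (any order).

DFS with gray/black marking from g:
g gray
  e gray
    d gray
      a gray
        l gray
          i gray
          i black
        l black
        a→g: g is gray → back edge
Back edge closes the cycle g → e → d → a → g; its vertices are {a, d, e, g}.

a, d, e, g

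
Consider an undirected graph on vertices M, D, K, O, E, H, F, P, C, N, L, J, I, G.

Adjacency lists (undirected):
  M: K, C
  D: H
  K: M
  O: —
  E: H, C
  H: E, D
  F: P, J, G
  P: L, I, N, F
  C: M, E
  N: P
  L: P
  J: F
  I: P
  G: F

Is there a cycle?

No

DFS, tracking each vertex's parent; an edge to a visited non-parent vertex closes a cycle.
Start from E:
visit E (parent –)
  visit H (parent E)
    H–E: parent, skip
    visit D (parent H)
      D–H: parent, skip
  visit C (parent E)
    visit M (parent C)
      visit K (parent M)
        K–M: parent, skip
      M–C: parent, skip
    C–E: parent, skip
visit O (parent –)
visit F (parent –)
  visit P (parent F)
    visit L (parent P)
      L–P: parent, skip
    visit I (parent P)
      I–P: parent, skip
    visit N (parent P)
      N–P: parent, skip
    P–F: parent, skip
  visit J (parent F)
    J–F: parent, skip
  visit G (parent F)
    G–F: parent, skip
No non-parent visited neighbor found — the graph is a forest.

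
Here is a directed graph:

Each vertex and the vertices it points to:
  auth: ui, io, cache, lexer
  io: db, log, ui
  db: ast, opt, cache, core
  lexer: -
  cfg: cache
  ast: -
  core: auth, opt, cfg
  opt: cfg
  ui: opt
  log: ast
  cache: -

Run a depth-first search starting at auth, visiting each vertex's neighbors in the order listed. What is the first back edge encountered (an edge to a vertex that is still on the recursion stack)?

DFS from auth (visiting each vertex's neighbors in the order listed); mark gray on enter, black on exit:
auth gray
  ui gray
    opt gray
      cfg gray
        cache gray
        cache black
      cfg black
    opt black
  ui black
  io gray
    db gray
      ast gray
      ast black
      db→opt: opt black — skip
      db→cache: cache black — skip
      core gray
        core→auth: auth is gray → back edge
First back edge: core → auth.

core→auth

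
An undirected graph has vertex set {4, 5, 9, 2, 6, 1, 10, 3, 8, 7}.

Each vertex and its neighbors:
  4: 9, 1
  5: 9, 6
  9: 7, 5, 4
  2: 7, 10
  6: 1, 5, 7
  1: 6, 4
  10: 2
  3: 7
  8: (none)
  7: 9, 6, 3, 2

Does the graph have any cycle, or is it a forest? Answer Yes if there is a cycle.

Yes

DFS, tracking each vertex's parent; an edge to a visited non-parent vertex closes a cycle.
Start from 9:
visit 9 (parent –)
  visit 7 (parent 9)
    7–9: parent, skip
    visit 6 (parent 7)
      visit 1 (parent 6)
        1–6: parent, skip
        visit 4 (parent 1)
          4–9: 9 visited and ≠ parent → cycle
Cycle: 9 – 7 – 6 – 1 – 4 – 9.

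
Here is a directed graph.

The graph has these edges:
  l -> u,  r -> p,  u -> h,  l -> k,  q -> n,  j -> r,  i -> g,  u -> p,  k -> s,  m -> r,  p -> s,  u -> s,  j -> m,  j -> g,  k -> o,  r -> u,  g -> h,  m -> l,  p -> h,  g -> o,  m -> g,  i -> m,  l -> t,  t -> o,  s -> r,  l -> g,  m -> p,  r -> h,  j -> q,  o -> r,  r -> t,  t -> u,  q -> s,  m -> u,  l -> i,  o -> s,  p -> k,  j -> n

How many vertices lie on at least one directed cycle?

10

A vertex is on a directed cycle iff it belongs to a strongly connected component of size ≥ 2 (or has a self-loop).
The vertices on cycles are {i, k, l, m, o, p, r, s, t, u} — 10 in total.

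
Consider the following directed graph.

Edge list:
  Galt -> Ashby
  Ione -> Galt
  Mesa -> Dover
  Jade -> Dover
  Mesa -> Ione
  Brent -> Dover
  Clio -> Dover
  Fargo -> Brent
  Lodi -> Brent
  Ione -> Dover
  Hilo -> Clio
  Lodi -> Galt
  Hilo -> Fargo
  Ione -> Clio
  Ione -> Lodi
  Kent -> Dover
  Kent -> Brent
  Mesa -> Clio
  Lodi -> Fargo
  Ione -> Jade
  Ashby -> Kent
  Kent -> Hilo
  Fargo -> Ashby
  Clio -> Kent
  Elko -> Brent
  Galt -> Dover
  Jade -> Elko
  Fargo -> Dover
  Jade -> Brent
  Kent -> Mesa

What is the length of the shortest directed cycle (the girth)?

3

For each vertex v, BFS finds the shortest path from v back to v.
The shortest such closed walk is Kent → Mesa → Clio → Kent, length 3.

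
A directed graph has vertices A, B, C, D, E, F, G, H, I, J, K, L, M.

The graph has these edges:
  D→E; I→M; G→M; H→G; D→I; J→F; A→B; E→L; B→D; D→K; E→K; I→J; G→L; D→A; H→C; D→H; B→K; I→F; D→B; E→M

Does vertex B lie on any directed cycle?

B is on a cycle iff B can reach itself via ≥1 edge.
B → D → B — yes.

Yes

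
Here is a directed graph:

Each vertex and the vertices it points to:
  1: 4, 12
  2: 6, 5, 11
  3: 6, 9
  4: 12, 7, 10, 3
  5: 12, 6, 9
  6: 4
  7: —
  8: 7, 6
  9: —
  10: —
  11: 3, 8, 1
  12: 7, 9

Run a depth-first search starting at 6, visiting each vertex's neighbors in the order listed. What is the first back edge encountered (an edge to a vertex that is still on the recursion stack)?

3→6

DFS from 6 (visiting each vertex's neighbors in the order listed); mark gray on enter, black on exit:
6 gray
  4 gray
    12 gray
      7 gray
      7 black
      9 gray
      9 black
    12 black
    4→7: 7 black — skip
    10 gray
    10 black
    3 gray
      3→6: 6 is gray → back edge
First back edge: 3 → 6.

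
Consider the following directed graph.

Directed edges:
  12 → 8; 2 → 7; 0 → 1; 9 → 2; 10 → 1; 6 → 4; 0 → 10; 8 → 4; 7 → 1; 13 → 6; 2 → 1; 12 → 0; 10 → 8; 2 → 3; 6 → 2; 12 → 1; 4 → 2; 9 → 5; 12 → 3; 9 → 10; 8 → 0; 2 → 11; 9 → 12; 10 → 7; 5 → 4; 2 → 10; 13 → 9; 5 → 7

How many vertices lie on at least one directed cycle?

5

A vertex is on a directed cycle iff it belongs to a strongly connected component of size ≥ 2 (or has a self-loop).
The vertices on cycles are {0, 2, 4, 8, 10} — 5 in total.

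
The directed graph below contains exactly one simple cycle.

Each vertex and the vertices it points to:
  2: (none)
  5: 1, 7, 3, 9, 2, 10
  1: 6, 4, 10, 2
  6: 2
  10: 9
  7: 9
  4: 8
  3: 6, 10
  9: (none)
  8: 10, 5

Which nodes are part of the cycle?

1, 4, 5, 8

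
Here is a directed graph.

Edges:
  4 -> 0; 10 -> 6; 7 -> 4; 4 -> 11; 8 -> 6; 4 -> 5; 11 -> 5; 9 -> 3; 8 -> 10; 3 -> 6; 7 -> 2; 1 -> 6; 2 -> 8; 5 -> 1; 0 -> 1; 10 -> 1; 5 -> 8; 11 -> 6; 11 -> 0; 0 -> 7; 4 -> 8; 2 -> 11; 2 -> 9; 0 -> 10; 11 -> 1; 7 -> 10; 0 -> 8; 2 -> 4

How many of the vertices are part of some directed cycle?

5

A vertex is on a directed cycle iff it belongs to a strongly connected component of size ≥ 2 (or has a self-loop).
The vertices on cycles are {0, 2, 4, 7, 11} — 5 in total.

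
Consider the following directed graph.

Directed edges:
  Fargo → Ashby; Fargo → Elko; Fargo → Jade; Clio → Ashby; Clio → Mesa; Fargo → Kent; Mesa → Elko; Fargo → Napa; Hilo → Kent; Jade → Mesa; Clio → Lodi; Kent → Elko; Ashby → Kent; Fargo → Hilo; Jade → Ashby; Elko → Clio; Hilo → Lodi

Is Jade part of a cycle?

Jade lies on a cycle iff there is a path from Jade back to itself.
Exploring from Jade, it never reaches itself; equivalently, its strongly connected component is a singleton.

No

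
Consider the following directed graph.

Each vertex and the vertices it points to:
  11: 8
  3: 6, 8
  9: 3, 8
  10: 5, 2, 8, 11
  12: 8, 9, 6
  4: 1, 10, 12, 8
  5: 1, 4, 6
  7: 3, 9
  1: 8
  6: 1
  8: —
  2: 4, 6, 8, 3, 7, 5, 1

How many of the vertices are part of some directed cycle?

4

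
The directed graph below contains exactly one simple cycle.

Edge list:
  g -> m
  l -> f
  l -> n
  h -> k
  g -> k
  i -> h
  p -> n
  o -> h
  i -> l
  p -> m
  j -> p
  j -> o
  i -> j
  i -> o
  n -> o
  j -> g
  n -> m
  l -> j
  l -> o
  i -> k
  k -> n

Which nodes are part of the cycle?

DFS with gray/black marking from o:
o gray
  h gray
    k gray
      n gray
        n→o: o is gray → back edge
Back edge closes the cycle o → h → k → n → o; its vertices are {h, k, n, o}.

h, k, n, o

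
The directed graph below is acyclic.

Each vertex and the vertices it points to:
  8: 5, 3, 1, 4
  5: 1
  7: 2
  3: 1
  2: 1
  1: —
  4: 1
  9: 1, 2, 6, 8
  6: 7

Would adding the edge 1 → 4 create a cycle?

Adding 1→4 creates a cycle iff 4 can already reach 1.
Path from 4: 4 → 1.
So 4 → … → 1 → 4 is a cycle.

Yes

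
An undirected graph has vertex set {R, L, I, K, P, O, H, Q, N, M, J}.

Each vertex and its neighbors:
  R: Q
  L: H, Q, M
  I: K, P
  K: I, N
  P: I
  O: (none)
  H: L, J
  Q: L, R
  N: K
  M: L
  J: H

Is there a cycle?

No

DFS, tracking each vertex's parent; an edge to a visited non-parent vertex closes a cycle.
Start from H:
visit H (parent –)
  visit L (parent H)
    L–H: parent, skip
    visit Q (parent L)
      Q–L: parent, skip
      visit R (parent Q)
        R–Q: parent, skip
    visit M (parent L)
      M–L: parent, skip
  visit J (parent H)
    J–H: parent, skip
visit I (parent –)
  visit K (parent I)
    K–I: parent, skip
    visit N (parent K)
      N–K: parent, skip
  visit P (parent I)
    P–I: parent, skip
visit O (parent –)
No non-parent visited neighbor found — the graph is a forest.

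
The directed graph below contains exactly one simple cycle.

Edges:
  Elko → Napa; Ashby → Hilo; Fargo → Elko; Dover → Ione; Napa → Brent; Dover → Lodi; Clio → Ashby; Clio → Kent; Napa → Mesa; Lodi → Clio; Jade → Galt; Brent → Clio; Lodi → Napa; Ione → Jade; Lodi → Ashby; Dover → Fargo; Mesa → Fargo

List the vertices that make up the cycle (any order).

Elko, Mesa, Napa, Fargo

DFS with gray/black marking from Fargo:
Fargo gray
  Elko gray
    Napa gray
      Brent gray
        Clio gray
          Kent gray
          Kent black
          Ashby gray
            Hilo gray
            Hilo black
          Ashby black
        Clio black
      Brent black
      Mesa gray
        Mesa→Fargo: Fargo is gray → back edge
Back edge closes the cycle Fargo → Elko → Napa → Mesa → Fargo; its vertices are {Elko, Mesa, Napa, Fargo}.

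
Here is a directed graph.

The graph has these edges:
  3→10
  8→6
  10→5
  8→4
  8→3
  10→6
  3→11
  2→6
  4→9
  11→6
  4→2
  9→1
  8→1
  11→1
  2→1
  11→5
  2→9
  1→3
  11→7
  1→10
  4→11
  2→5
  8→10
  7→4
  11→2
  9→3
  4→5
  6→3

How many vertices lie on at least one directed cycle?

9

A vertex is on a directed cycle iff it belongs to a strongly connected component of size ≥ 2 (or has a self-loop).
The vertices on cycles are {1, 2, 3, 4, 6, 7, 9, 10, 11} — 9 in total.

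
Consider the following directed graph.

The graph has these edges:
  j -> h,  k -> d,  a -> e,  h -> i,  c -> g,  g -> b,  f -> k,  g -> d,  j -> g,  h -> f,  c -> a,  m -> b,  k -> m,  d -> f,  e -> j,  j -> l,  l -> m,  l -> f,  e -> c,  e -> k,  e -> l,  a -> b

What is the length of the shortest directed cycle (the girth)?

3

For each vertex v, BFS finds the shortest path from v back to v.
The shortest such closed walk is a → e → c → a, length 3.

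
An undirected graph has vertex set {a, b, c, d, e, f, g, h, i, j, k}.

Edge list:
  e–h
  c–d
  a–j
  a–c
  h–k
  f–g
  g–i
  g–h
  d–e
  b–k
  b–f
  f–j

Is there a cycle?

Yes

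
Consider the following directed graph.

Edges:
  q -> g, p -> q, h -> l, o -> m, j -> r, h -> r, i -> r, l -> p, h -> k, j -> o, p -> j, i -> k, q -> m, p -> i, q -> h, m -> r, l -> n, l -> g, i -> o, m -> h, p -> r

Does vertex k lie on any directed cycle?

k lies on a cycle iff there is a path from k back to itself.
Exploring from k, it never reaches itself; equivalently, its strongly connected component is a singleton.

No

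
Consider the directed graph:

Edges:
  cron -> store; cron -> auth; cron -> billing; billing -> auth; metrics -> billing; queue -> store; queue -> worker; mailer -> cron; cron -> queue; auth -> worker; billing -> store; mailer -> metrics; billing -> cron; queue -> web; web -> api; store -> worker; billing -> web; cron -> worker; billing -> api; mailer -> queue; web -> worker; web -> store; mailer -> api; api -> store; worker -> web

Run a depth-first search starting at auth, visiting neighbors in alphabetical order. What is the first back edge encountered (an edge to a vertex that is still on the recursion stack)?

DFS from auth (visiting neighbors in alphabetical order); mark gray on enter, black on exit:
auth gray
  worker gray
    web gray
      api gray
        store gray
          store→worker: worker is gray → back edge
First back edge: store → worker.

store→worker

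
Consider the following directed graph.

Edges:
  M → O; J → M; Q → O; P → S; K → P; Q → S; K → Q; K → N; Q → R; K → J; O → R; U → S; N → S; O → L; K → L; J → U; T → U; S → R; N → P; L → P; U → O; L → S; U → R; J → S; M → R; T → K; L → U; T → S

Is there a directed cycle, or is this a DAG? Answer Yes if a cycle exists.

DFS with white/gray/black marking, starting from L:
L gray
  U gray
    S gray
      R gray
      R black
    S black
    O gray
      O→R: R black — skip
      O→L: L is gray → back edge
Back edge found, so a cycle exists: L → U → O → L.

Yes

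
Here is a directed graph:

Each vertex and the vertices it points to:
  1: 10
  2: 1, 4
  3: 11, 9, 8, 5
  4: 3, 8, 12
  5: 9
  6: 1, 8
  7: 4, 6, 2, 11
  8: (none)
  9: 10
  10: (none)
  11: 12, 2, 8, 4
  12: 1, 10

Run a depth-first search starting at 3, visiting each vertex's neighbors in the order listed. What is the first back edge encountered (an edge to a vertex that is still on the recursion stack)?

4->3

DFS from 3 (visiting each vertex's neighbors in the order listed); mark gray on enter, black on exit:
3 gray
  11 gray
    12 gray
      1 gray
        10 gray
        10 black
      1 black
      12→10: 10 black — skip
    12 black
    2 gray
      2→1: 1 black — skip
      4 gray
        4→3: 3 is gray → back edge
First back edge: 4 → 3.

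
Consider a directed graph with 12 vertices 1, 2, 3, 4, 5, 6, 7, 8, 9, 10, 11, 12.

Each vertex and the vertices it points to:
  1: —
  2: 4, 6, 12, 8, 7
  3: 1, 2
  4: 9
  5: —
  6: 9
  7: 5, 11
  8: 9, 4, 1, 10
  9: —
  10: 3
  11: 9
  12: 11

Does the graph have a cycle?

Yes

DFS with white/gray/black marking, starting from 2:
2 gray
  4 gray
    9 gray
    9 black
  4 black
  6 gray
    6→9: 9 black — skip
  6 black
  12 gray
    11 gray
      11→9: 9 black — skip
    11 black
  12 black
  8 gray
    8→9: 9 black — skip
    8→4: 4 black — skip
    1 gray
    1 black
    10 gray
      3 gray
        3→1: 1 black — skip
        3→2: 2 is gray → back edge
Back edge found, so a cycle exists: 2 → 8 → 10 → 3 → 2.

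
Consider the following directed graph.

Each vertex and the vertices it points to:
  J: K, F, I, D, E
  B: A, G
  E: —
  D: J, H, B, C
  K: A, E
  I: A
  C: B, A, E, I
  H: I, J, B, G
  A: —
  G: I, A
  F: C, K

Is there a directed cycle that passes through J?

Yes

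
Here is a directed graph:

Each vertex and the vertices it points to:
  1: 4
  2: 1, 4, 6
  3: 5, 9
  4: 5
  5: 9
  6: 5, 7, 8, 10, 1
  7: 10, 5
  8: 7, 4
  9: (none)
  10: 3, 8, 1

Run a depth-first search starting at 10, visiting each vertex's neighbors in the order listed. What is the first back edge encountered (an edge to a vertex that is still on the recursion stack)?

DFS from 10 (visiting each vertex's neighbors in the order listed); mark gray on enter, black on exit:
10 gray
  3 gray
    5 gray
      9 gray
      9 black
    5 black
    3→9: 9 black — skip
  3 black
  8 gray
    7 gray
      7→10: 10 is gray → back edge
First back edge: 7 → 10.

7->10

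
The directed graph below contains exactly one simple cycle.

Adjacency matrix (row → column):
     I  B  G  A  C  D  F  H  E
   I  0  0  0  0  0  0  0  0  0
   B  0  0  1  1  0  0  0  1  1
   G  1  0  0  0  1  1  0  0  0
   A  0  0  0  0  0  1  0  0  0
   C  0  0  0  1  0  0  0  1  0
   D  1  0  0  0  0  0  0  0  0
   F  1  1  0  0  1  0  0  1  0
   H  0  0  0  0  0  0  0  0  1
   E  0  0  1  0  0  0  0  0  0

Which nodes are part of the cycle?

C, E, G, H

DFS with gray/black marking from E:
E gray
  G gray
    D gray
      I gray
      I black
    D black
    G→I: I black — skip
    C gray
      H gray
        H→E: E is gray → back edge
Back edge closes the cycle E → G → C → H → E; its vertices are {C, E, G, H}.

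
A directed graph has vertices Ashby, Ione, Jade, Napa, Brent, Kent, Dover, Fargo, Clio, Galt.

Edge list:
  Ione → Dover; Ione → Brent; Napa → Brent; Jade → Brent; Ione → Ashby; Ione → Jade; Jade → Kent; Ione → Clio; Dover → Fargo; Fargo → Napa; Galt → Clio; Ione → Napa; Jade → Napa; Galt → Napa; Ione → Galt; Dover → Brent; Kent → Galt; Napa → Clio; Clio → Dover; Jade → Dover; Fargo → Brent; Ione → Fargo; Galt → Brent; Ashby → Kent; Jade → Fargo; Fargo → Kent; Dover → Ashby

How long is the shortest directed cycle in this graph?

For each vertex v, BFS finds the shortest path from v back to v.
The shortest such closed walk is Dover → Fargo → Napa → Clio → Dover, length 4.

4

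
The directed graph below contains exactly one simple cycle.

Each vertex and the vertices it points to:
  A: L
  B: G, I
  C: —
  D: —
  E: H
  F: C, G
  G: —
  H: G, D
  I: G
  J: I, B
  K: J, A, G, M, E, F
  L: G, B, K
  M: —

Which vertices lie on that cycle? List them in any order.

A, K, L

DFS with gray/black marking from A:
A gray
  L gray
    G gray
    G black
    B gray
      B→G: G black — skip
      I gray
        I→G: G black — skip
      I black
    B black
    K gray
      J gray
        J→I: I black — skip
        J→B: B black — skip
      J black
      K→A: A is gray → back edge
Back edge closes the cycle A → L → K → A; its vertices are {A, K, L}.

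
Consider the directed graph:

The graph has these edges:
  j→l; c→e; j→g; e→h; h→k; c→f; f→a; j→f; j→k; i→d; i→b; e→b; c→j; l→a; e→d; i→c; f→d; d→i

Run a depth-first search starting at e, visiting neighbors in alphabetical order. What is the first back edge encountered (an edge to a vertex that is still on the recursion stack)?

c->e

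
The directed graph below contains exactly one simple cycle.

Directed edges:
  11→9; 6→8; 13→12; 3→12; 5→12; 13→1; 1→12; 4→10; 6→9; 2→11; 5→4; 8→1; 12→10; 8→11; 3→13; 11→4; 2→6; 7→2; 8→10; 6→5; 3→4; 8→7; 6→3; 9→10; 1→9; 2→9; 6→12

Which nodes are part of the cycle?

DFS with gray/black marking from 6:
6 gray
  3 gray
    13 gray
      1 gray
        9 gray
          10 gray
          10 black
        9 black
        12 gray
          12→10: 10 black — skip
        12 black
      1 black
      13→12: 12 black — skip
    13 black
    3→12: 12 black — skip
    4 gray
      4→10: 10 black — skip
    4 black
  3 black
  5 gray
    5→4: 4 black — skip
    5→12: 12 black — skip
  5 black
  6→12: 12 black — skip
  6→9: 9 black — skip
  8 gray
    7 gray
      2 gray
        11 gray
          11→4: 4 black — skip
          11→9: 9 black — skip
        11 black
        2→6: 6 is gray → back edge
Back edge closes the cycle 6 → 8 → 7 → 2 → 6; its vertices are {2, 6, 7, 8}.

2, 6, 7, 8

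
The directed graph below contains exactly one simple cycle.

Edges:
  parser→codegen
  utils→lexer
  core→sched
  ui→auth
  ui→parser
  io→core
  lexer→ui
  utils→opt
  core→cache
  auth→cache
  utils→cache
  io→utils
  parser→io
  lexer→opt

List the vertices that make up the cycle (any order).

io, ui, lexer, utils, parser

DFS with gray/black marking from parser:
parser gray
  io gray
    core gray
      cache gray
      cache black
      sched gray
      sched black
    core black
    utils gray
      utils→cache: cache black — skip
      lexer gray
        ui gray
          auth gray
            auth→cache: cache black — skip
          auth black
          ui→parser: parser is gray → back edge
Back edge closes the cycle parser → io → utils → lexer → ui → parser; its vertices are {io, ui, lexer, utils, parser}.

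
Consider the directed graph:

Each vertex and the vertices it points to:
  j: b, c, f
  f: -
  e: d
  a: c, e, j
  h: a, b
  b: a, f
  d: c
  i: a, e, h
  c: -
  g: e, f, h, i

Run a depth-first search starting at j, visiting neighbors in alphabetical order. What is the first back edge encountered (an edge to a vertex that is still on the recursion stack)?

DFS from j (visiting neighbors in alphabetical order); mark gray on enter, black on exit:
j gray
  b gray
    a gray
      c gray
      c black
      e gray
        d gray
          d→c: c black — skip
        d black
      e black
      a→j: j is gray → back edge
First back edge: a → j.

a→j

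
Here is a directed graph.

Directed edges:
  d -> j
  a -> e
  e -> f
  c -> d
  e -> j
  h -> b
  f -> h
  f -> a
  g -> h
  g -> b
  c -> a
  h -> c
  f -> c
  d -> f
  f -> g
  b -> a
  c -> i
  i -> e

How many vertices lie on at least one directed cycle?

9

A vertex is on a directed cycle iff it belongs to a strongly connected component of size ≥ 2 (or has a self-loop).
The vertices on cycles are {a, b, c, d, e, f, g, h, i} — 9 in total.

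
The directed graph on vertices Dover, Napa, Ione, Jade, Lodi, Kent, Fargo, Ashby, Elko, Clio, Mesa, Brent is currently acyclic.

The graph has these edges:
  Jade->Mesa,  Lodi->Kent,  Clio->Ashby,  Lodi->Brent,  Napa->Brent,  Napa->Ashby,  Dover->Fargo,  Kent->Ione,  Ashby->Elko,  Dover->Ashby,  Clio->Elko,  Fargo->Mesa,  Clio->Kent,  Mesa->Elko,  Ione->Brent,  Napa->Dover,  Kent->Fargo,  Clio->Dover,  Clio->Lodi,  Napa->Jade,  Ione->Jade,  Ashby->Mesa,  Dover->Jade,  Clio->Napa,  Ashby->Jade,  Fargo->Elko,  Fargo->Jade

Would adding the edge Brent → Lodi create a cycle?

Yes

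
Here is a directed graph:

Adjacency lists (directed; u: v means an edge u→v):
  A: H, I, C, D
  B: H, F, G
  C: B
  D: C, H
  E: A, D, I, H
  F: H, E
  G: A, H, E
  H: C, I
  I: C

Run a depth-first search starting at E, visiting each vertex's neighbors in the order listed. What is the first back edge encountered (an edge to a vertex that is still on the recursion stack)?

B->H

DFS from E (visiting each vertex's neighbors in the order listed); mark gray on enter, black on exit:
E gray
  A gray
    H gray
      C gray
        B gray
          B→H: H is gray → back edge
First back edge: B → H.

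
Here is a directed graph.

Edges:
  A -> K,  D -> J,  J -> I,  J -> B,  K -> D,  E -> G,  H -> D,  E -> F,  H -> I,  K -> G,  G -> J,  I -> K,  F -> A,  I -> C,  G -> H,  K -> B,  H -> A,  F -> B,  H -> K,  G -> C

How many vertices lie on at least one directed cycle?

7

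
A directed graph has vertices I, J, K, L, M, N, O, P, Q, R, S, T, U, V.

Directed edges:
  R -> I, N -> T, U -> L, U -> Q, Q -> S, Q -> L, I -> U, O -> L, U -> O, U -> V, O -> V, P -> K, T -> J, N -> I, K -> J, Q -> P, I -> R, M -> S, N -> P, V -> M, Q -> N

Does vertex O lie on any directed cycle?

No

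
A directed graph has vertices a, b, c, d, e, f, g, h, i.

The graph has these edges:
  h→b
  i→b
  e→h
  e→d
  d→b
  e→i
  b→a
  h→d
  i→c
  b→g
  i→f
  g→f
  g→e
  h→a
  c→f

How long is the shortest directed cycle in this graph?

For each vertex v, BFS finds the shortest path from v back to v.
The shortest such closed walk is e → h → b → g → e, length 4.

4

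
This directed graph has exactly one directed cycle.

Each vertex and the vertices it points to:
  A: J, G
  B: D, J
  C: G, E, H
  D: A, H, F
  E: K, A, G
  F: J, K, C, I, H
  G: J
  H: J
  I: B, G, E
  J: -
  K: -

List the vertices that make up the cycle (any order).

DFS with gray/black marking from B:
B gray
  D gray
    A gray
      J gray
      J black
      G gray
        G→J: J black — skip
      G black
    A black
    H gray
      H→J: J black — skip
    H black
    F gray
      F→J: J black — skip
      K gray
      K black
      C gray
        C→G: G black — skip
        E gray
          E→K: K black — skip
          E→A: A black — skip
          E→G: G black — skip
        E black
        C→H: H black — skip
      C black
      I gray
        I→B: B is gray → back edge
Back edge closes the cycle B → D → F → I → B; its vertices are {B, D, F, I}.

B, D, F, I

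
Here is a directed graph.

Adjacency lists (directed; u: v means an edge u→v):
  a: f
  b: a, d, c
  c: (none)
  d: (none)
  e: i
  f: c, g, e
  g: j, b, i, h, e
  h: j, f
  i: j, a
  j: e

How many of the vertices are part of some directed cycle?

8

A vertex is on a directed cycle iff it belongs to a strongly connected component of size ≥ 2 (or has a self-loop).
The vertices on cycles are {a, b, e, f, g, h, i, j} — 8 in total.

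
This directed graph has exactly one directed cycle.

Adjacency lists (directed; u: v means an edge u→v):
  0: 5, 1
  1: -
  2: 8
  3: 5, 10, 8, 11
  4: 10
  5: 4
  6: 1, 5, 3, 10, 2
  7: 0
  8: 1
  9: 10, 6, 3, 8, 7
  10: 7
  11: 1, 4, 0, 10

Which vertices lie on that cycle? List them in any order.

0, 4, 5, 7, 10

DFS with gray/black marking from 10:
10 gray
  7 gray
    0 gray
      5 gray
        4 gray
          4→10: 10 is gray → back edge
Back edge closes the cycle 10 → 7 → 0 → 5 → 4 → 10; its vertices are {0, 4, 5, 7, 10}.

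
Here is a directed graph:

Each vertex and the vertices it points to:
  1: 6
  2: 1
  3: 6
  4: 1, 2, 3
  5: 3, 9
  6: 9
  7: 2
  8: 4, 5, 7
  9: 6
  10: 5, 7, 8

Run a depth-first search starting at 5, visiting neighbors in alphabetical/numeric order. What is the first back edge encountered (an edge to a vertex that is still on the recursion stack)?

DFS from 5 (visiting neighbors in alphabetical/numeric order); mark gray on enter, black on exit:
5 gray
  3 gray
    6 gray
      9 gray
        9→6: 6 is gray → back edge
First back edge: 9 → 6.

9->6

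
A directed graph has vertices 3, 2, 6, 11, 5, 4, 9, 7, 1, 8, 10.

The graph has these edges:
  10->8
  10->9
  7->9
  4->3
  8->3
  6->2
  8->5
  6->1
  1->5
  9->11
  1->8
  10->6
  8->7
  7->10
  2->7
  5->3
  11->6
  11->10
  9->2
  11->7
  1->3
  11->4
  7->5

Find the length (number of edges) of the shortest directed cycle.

3

For each vertex v, BFS finds the shortest path from v back to v.
The shortest such closed walk is 11 → 10 → 9 → 11, length 3.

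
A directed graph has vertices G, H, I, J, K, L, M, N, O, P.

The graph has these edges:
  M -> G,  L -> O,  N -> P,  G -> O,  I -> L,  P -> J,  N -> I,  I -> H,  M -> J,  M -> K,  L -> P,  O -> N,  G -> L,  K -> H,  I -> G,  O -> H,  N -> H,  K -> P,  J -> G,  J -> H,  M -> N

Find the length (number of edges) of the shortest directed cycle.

4

For each vertex v, BFS finds the shortest path from v back to v.
The shortest such closed walk is J → G → L → P → J, length 4.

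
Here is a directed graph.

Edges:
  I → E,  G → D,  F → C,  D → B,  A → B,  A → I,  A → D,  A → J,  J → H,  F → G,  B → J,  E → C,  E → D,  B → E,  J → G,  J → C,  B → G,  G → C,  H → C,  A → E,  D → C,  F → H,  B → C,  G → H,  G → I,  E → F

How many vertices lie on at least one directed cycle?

7

A vertex is on a directed cycle iff it belongs to a strongly connected component of size ≥ 2 (or has a self-loop).
The vertices on cycles are {B, D, E, F, G, I, J} — 7 in total.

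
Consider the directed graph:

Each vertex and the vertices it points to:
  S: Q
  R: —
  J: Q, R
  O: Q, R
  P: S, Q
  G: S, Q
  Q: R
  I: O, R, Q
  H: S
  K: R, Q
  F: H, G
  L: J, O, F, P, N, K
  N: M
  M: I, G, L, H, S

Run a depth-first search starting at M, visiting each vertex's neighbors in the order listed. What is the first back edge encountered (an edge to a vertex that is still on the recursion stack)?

N->M

DFS from M (visiting each vertex's neighbors in the order listed); mark gray on enter, black on exit:
M gray
  I gray
    O gray
      Q gray
        R gray
        R black
      Q black
      O→R: R black — skip
    O black
    I→R: R black — skip
    I→Q: Q black — skip
  I black
  G gray
    S gray
      S→Q: Q black — skip
    S black
    G→Q: Q black — skip
  G black
  L gray
    J gray
      J→Q: Q black — skip
      J→R: R black — skip
    J black
    L→O: O black — skip
    F gray
      H gray
        H→S: S black — skip
      H black
      F→G: G black — skip
    F black
    P gray
      P→S: S black — skip
      P→Q: Q black — skip
    P black
    N gray
      N→M: M is gray → back edge
First back edge: N → M.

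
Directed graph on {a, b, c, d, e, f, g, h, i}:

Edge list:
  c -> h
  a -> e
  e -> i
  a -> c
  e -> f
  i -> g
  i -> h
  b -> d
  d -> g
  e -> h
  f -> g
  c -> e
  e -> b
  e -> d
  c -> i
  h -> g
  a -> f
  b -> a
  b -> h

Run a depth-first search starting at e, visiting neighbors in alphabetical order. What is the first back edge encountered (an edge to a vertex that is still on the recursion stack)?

c->e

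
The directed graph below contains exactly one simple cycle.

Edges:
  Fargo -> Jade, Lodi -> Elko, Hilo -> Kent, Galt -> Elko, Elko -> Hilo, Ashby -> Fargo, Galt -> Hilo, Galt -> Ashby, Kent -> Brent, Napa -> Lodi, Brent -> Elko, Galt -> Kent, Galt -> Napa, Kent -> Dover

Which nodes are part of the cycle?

Elko, Hilo, Kent, Brent

DFS with gray/black marking from Hilo:
Hilo gray
  Kent gray
    Dover gray
    Dover black
    Brent gray
      Elko gray
        Elko→Hilo: Hilo is gray → back edge
Back edge closes the cycle Hilo → Kent → Brent → Elko → Hilo; its vertices are {Elko, Hilo, Kent, Brent}.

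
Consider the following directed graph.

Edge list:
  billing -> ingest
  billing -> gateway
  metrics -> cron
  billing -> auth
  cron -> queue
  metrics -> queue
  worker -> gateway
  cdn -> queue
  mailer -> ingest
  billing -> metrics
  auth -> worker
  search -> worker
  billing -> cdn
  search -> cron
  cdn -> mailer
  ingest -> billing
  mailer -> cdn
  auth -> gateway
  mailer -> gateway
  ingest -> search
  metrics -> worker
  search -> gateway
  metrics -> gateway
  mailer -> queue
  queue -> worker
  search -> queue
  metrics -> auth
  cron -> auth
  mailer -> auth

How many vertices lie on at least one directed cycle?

A vertex is on a directed cycle iff it belongs to a strongly connected component of size ≥ 2 (or has a self-loop).
The vertices on cycles are {cdn, ingest, mailer, billing} — 4 in total.

4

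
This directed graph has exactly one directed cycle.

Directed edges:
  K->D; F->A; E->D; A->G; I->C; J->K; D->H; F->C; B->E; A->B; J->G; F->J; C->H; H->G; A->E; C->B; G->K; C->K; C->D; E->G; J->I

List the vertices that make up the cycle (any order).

D, G, H, K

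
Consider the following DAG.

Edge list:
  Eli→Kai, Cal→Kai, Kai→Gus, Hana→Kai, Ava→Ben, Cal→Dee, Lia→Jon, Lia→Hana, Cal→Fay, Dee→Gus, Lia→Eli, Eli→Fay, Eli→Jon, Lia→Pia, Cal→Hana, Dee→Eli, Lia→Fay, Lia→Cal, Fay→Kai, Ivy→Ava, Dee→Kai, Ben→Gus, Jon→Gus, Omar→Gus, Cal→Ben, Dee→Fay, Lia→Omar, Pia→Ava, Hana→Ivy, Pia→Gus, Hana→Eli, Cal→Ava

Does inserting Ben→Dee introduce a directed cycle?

No

Adding Ben→Dee creates a cycle iff Dee can already reach Ben.
Explore from Dee: no path reaches Ben. The graph stays acyclic.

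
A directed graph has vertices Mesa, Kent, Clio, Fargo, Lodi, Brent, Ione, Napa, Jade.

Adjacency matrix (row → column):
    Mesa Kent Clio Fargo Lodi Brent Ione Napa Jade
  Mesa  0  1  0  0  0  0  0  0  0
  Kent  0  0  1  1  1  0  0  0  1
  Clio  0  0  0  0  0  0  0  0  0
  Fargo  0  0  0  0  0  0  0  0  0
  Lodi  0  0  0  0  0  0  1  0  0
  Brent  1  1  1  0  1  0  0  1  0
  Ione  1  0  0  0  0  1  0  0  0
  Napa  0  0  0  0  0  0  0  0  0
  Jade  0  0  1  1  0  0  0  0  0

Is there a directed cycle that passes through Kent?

Kent is on a cycle iff Kent can reach itself via ≥1 edge.
Kent → Lodi → Ione → Brent → Kent — yes.

Yes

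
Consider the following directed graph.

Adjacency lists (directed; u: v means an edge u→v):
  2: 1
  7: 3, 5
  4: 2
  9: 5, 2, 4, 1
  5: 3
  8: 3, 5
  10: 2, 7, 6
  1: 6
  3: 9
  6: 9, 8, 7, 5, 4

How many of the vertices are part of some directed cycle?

A vertex is on a directed cycle iff it belongs to a strongly connected component of size ≥ 2 (or has a self-loop).
The vertices on cycles are {1, 2, 3, 4, 5, 6, 7, 8, 9} — 9 in total.

9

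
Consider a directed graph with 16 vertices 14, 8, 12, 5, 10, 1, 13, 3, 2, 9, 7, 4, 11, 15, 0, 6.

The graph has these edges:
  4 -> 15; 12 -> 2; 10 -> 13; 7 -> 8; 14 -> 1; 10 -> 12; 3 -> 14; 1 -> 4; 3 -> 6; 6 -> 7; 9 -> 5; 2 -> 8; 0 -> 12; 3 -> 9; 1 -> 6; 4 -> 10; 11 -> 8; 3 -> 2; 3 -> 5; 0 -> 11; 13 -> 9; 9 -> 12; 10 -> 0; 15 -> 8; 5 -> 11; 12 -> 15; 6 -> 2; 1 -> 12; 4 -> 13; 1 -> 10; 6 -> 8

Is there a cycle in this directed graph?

No

DFS with white/gray/black marking, starting from 1:
1 gray
  6 gray
    8 gray
    8 black
    7 gray
      7→8: 8 black — skip
    7 black
    2 gray
      2→8: 8 black — skip
    2 black
  6 black
  10 gray
    0 gray
      11 gray
        11→8: 8 black — skip
      11 black
      12 gray
        12→2: 2 black — skip
        15 gray
          15→8: 8 black — skip
        15 black
      12 black
    0 black
    10→12: 12 black — skip
    13 gray
      9 gray
        9→12: 12 black — skip
        5 gray
          5→11: 11 black — skip
        5 black
      9 black
    13 black
  10 black
  4 gray
    4→13: 13 black — skip
    4→10: 10 black — skip
    4→15: 15 black — skip
  4 black
  1→12: 12 black — skip
1 black
14 gray
  14→1: 1 black — skip
14 black
3 gray
  3→5: 5 black — skip
  3→6: 6 black — skip
  3→2: 2 black — skip
  3→9: 9 black — skip
  3→14: 14 black — skip
3 black
Every edge goes to a white or black vertex — no back edge, so the graph is acyclic.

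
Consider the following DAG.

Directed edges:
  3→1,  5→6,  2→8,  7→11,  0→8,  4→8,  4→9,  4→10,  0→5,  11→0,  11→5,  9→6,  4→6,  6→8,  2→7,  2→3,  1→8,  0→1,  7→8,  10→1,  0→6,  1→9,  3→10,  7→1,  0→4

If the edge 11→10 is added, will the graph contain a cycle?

No

Adding 11→10 creates a cycle iff 10 can already reach 11.
Explore from 10: no path reaches 11. The graph stays acyclic.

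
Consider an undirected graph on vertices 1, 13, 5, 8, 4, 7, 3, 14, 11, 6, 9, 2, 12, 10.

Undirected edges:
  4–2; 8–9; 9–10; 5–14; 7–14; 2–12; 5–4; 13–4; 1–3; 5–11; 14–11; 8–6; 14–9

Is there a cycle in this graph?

DFS, tracking each vertex's parent; an edge to a visited non-parent vertex closes a cycle.
Start from 7:
visit 7 (parent –)
  visit 14 (parent 7)
    visit 11 (parent 14)
      visit 5 (parent 11)
        5–14: 14 visited and ≠ parent → cycle
Cycle: 14 – 11 – 5 – 14.

Yes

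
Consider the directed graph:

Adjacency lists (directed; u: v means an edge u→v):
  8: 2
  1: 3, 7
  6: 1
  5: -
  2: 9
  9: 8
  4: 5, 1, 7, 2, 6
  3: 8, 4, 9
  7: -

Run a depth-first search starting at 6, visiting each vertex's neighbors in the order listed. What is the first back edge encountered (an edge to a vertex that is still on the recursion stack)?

DFS from 6 (visiting each vertex's neighbors in the order listed); mark gray on enter, black on exit:
6 gray
  1 gray
    3 gray
      8 gray
        2 gray
          9 gray
            9→8: 8 is gray → back edge
First back edge: 9 → 8.

9→8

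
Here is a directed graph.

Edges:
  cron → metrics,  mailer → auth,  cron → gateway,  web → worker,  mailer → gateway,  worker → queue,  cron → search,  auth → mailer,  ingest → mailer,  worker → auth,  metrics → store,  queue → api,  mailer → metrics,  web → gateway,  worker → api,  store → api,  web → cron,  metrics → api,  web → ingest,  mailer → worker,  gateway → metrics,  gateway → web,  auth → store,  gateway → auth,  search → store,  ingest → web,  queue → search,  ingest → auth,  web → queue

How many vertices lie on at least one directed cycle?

7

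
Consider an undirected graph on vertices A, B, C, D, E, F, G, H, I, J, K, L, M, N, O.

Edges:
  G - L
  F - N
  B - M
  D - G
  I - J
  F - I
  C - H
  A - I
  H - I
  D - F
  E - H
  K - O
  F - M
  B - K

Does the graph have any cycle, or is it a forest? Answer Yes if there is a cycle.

No

DFS, tracking each vertex's parent; an edge to a visited non-parent vertex closes a cycle.
Start from H:
visit H (parent –)
  visit E (parent H)
    E–H: parent, skip
  visit C (parent H)
    C–H: parent, skip
  visit I (parent H)
    I–H: parent, skip
    visit F (parent I)
      visit N (parent F)
        N–F: parent, skip
      F–I: parent, skip
      visit D (parent F)
        D–F: parent, skip
        visit G (parent D)
          G–D: parent, skip
          visit L (parent G)
            L–G: parent, skip
      visit M (parent F)
        visit B (parent M)
          B–M: parent, skip
          visit K (parent B)
            K–B: parent, skip
            visit O (parent K)
              O–K: parent, skip
        M–F: parent, skip
    visit A (parent I)
      A–I: parent, skip
    visit J (parent I)
      J–I: parent, skip
No non-parent visited neighbor found — the graph is a forest.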